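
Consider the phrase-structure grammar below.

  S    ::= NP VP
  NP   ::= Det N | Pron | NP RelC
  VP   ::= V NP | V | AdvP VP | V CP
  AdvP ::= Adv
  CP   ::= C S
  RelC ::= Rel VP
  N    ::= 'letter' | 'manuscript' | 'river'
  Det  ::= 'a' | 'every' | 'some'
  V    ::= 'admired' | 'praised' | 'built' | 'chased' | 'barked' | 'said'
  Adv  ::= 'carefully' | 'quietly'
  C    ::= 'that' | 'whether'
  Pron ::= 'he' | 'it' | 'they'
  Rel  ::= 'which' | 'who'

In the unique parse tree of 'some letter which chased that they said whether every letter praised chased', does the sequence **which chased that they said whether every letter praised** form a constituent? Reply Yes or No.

Yes

[S [NP [NP [Det some] [N letter]] [RelC [Rel which] [VP [V chased] [CP [C that] [S [NP [Pron they]] [VP [V said] [CP [C whether] [S [NP [Det every] [N letter]] [VP [V praised]]]]]]]]]] [VP [V chased]]]
The words 'which chased that they said whether every letter praised' are exhaustively dominated by a single RelC node (built by RelC → Rel VP), so they form a constituent.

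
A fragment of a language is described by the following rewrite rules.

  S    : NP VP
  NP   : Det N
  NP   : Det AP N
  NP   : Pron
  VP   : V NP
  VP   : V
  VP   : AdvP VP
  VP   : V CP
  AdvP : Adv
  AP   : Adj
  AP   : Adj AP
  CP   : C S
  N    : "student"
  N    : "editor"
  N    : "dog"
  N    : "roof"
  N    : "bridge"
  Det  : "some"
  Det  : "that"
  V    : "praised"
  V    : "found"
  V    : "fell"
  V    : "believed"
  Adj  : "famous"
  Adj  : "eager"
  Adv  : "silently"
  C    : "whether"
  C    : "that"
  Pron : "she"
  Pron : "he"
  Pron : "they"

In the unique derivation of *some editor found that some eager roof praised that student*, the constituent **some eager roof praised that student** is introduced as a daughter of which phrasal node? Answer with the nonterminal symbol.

S
  NP
    Det: some
    N: editor
  VP
    V: found
    CP
      C: that
      S
        NP
          Det: some
          AP
            Adj: eager
          N: roof
        VP
          V: praised
          NP
            Det: that
            N: student
The span 'some eager roof praised that student' is the S node built by S → NP VP.
Its mother is the CP built by CP → C S.

CP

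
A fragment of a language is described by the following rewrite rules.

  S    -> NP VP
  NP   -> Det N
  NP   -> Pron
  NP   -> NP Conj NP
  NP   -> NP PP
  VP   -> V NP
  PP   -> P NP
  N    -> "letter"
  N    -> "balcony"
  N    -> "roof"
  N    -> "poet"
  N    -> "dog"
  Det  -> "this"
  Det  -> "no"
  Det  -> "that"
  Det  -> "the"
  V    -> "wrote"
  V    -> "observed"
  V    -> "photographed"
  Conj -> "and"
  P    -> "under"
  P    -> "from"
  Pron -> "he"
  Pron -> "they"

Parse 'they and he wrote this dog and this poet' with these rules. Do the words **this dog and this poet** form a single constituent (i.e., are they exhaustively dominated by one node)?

[S [NP [NP [Pron they]] [Conj and] [NP [Pron he]]] [VP [V wrote] [NP [NP [Det this] [N dog]] [Conj and] [NP [Det this] [N poet]]]]]
The words 'this dog and this poet' are exhaustively dominated by a single NP node (built by NP → NP Conj NP), so they form a constituent.

Yes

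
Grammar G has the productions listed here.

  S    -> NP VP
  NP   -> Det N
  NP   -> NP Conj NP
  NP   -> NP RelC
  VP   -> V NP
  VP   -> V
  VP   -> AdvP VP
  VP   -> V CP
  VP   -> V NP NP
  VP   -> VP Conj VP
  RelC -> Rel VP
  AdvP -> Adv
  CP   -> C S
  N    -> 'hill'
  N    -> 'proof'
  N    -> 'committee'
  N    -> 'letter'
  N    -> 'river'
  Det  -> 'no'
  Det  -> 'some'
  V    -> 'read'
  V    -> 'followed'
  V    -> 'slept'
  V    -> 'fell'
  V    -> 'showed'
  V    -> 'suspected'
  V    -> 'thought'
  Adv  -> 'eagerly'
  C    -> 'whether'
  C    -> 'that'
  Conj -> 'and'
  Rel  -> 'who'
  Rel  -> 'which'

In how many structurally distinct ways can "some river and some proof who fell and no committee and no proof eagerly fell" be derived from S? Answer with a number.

Two of the 7 distinct bracketings:
[S [NP [NP [Det some] [N river]] [Conj and] [NP [NP [NP [Det some] [N proof]] [RelC [Rel who] [VP [V fell]]]] [Conj and] [NP [NP [Det no] [N committee]] [Conj and] [NP [Det no] [N proof]]]]] [VP [AdvP [Adv eagerly]] [VP [V fell]]]]
[S [NP [NP [Det some] [N river]] [Conj and] [NP [NP [NP [NP [Det some] [N proof]] [RelC [Rel who] [VP [V fell]]]] [Conj and] [NP [Det no] [N committee]]] [Conj and] [NP [Det no] [N proof]]]] [VP [AdvP [Adv eagerly]] [VP [V fell]]]]
The trees differ in how a recursive rule is bracketed over the same span.

7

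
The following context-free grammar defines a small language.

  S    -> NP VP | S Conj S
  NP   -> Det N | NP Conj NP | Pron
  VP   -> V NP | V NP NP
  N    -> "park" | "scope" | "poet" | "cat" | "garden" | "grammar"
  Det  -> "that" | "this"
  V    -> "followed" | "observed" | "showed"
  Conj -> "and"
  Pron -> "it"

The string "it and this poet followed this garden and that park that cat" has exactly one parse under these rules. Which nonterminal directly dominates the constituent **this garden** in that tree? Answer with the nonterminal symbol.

NP

S
  NP
    NP
      Pron: it
    Conj: and
    NP
      Det: this
      N: poet
  VP
    V: followed
    NP
      NP
        Det: this
        N: garden
      Conj: and
      NP
        Det: that
        N: park
    NP
      Det: that
      N: cat
The span 'this garden' is the NP node built by NP → Det N.
Its mother is the NP built by NP → NP Conj NP.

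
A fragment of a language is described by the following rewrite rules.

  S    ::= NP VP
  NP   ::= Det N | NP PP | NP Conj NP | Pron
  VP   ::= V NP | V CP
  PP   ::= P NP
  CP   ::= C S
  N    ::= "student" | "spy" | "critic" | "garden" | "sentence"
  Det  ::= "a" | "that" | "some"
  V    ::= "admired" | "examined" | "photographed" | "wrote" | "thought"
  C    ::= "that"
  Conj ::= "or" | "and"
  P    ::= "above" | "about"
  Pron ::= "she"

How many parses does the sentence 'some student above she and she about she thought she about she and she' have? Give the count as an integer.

10

Two of the 10 distinct bracketings:
[S [NP [NP [Det some] [N student]] [PP [P above] [NP [NP [NP [Pron she]] [Conj and] [NP [Pron she]]] [PP [P about] [NP [Pron she]]]]]] [VP [V thought] [NP [NP [Pron she]] [PP [P about] [NP [NP [Pron she]] [Conj and] [NP [Pron she]]]]]]]
[S [NP [NP [Det some] [N student]] [PP [P above] [NP [NP [NP [Pron she]] [Conj and] [NP [Pron she]]] [PP [P about] [NP [Pron she]]]]]] [VP [V thought] [NP [NP [NP [Pron she]] [PP [P about] [NP [Pron she]]]] [Conj and] [NP [Pron she]]]]]
The trees differ in how a recursive rule is bracketed over the same span.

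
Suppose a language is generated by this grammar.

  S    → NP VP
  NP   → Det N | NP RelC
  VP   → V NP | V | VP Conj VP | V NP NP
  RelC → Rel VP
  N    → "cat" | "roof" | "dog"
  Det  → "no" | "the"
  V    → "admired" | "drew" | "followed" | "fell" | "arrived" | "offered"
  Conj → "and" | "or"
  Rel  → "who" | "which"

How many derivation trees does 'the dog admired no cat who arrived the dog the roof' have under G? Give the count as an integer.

2

The two bracketings:
[S [NP [Det the] [N dog]] [VP [V admired] [NP [NP [Det no] [N cat]] [RelC [Rel who] [VP [V arrived] [NP [Det the] [N dog]] [NP [Det the] [N roof]]]]]]]
[S [NP [Det the] [N dog]] [VP [V admired] [NP [NP [Det no] [N cat]] [RelC [Rel who] [VP [V arrived] [NP [Det the] [N dog]]]]] [NP [Det the] [N roof]]]]
The trees differ in how a recursive rule is bracketed over the same span.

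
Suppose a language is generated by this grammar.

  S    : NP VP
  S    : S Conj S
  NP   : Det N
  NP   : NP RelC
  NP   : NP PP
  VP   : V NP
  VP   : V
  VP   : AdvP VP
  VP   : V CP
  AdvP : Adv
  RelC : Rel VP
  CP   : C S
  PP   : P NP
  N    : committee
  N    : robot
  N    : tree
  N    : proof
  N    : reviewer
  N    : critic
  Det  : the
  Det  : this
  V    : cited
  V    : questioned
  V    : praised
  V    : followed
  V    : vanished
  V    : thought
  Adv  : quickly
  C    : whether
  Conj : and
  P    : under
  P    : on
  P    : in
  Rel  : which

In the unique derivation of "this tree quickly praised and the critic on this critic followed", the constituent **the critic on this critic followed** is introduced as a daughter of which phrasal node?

S

[S [S [NP [Det this] [N tree]] [VP [AdvP [Adv quickly]] [VP [V praised]]]] [Conj and] [S [NP [NP [Det the] [N critic]] [PP [P on] [NP [Det this] [N critic]]]] [VP [V followed]]]]
The span 'the critic on this critic followed' is the S node built by S → NP VP.
Its mother is the S built by S → S Conj S.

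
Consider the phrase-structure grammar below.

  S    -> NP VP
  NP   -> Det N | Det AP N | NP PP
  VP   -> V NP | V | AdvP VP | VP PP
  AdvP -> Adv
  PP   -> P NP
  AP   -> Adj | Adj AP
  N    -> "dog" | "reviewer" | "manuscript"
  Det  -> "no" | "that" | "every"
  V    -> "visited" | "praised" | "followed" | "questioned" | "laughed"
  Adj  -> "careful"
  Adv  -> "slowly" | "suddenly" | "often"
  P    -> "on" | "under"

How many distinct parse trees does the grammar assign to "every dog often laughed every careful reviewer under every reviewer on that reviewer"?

9

Two of the 9 distinct bracketings:
[S [NP [Det every] [N dog]] [VP [AdvP [Adv often]] [VP [V laughed] [NP [NP [Det every] [AP [Adj careful]] [N reviewer]] [PP [P under] [NP [NP [Det every] [N reviewer]] [PP [P on] [NP [Det that] [N reviewer]]]]]]]]]
[S [NP [Det every] [N dog]] [VP [AdvP [Adv often]] [VP [V laughed] [NP [NP [NP [Det every] [AP [Adj careful]] [N reviewer]] [PP [P under] [NP [Det every] [N reviewer]]]] [PP [P on] [NP [Det that] [N reviewer]]]]]]]
The trees differ in how a recursive rule is bracketed over the same span.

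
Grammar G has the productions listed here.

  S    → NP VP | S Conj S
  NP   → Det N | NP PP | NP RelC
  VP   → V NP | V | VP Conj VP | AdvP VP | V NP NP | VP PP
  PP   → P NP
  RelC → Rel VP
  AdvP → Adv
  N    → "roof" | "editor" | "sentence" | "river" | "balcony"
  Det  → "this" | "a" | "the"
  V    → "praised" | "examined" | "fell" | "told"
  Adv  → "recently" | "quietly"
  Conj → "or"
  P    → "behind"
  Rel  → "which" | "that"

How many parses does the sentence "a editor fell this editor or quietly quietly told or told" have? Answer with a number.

4

Two of the 4 distinct bracketings:
[S [NP [Det a] [N editor]] [VP [VP [V fell] [NP [Det this] [N editor]]] [Conj or] [VP [VP [AdvP [Adv quietly]] [VP [AdvP [Adv quietly]] [VP [V told]]]] [Conj or] [VP [V told]]]]]
[S [NP [Det a] [N editor]] [VP [VP [V fell] [NP [Det this] [N editor]]] [Conj or] [VP [AdvP [Adv quietly]] [VP [VP [AdvP [Adv quietly]] [VP [V told]]] [Conj or] [VP [V told]]]]]]
The trees differ in how a recursive rule is bracketed over the same span.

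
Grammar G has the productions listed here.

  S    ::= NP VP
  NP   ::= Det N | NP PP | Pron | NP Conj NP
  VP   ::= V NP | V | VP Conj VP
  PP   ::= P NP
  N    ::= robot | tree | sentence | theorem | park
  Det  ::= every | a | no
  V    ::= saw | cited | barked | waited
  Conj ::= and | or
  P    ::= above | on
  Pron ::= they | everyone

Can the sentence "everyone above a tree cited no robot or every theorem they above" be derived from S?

An N word can never sit immediately before a Pron word in any string this grammar generates, so the substring 'theorem they' rules out a derivation.

Ungrammatical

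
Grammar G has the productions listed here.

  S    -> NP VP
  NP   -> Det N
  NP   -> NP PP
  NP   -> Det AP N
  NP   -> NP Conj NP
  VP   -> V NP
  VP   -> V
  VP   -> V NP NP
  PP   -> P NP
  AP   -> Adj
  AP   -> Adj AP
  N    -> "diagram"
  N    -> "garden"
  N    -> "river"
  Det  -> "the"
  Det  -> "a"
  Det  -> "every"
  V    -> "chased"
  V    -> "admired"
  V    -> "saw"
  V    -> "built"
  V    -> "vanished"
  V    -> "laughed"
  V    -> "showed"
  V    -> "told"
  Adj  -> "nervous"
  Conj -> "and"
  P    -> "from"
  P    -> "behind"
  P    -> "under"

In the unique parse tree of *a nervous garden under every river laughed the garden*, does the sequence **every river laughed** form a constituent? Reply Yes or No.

[S [NP [NP [Det a] [AP [Adj nervous]] [N garden]] [PP [P under] [NP [Det every] [N river]]]] [VP [V laughed] [NP [Det the] [N garden]]]]
The smallest constituent containing 'every river laughed' is the S spanning 'a nervous garden under every river laughed the garden'; no single node in the tree dominates exactly the given words.

No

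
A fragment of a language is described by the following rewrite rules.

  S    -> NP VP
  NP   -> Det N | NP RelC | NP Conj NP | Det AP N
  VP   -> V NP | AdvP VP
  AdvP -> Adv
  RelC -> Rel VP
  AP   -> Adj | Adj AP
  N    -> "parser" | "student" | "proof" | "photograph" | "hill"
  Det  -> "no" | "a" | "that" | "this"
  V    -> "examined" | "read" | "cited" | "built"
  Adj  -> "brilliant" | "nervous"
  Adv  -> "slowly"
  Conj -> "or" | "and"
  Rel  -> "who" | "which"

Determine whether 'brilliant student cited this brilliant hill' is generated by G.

Ungrammatical

For S → NP VP, no prefix of the string parses as an NP.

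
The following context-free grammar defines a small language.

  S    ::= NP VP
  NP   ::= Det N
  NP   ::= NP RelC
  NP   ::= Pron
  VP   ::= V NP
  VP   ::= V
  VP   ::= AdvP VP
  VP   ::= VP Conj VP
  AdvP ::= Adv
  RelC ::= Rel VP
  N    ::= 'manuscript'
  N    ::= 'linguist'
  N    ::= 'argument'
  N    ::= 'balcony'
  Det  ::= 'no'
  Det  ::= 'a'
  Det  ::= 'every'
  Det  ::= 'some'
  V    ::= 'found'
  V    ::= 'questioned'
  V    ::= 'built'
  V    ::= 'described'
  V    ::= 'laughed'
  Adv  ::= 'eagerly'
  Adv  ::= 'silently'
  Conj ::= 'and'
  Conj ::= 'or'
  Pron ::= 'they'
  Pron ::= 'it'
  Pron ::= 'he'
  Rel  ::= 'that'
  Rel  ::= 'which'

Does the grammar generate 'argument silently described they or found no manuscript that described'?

For S → NP VP, no prefix of the string parses as an NP.

Ungrammatical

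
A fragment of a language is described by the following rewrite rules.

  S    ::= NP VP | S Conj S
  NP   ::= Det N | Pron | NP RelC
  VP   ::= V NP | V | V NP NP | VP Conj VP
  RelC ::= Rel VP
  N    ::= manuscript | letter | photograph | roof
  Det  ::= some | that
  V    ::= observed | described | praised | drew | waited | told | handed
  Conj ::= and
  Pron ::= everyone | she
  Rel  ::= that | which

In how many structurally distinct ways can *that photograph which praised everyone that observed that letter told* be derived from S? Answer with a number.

Two of the 3 distinct bracketings:
[S [NP [NP [Det that] [N photograph]] [RelC [Rel which] [VP [V praised] [NP [NP [Pron everyone]] [RelC [Rel that] [VP [V observed] [NP [Det that] [N letter]]]]]]]] [VP [V told]]]
[S [NP [NP [Det that] [N photograph]] [RelC [Rel which] [VP [V praised] [NP [NP [Pron everyone]] [RelC [Rel that] [VP [V observed]]]] [NP [Det that] [N letter]]]]] [VP [V told]]]
The difference turns on whether VP → V NP is used at the relevant span, versus an alternative expansion of VP.

3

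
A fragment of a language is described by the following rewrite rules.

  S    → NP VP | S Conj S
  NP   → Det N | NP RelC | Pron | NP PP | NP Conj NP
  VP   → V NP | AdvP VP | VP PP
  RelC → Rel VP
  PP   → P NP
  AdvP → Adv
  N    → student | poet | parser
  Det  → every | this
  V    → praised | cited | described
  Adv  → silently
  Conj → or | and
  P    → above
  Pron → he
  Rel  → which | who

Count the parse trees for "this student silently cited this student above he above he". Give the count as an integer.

Two of the 9 distinct bracketings:
[S [NP [Det this] [N student]] [VP [AdvP [Adv silently]] [VP [V cited] [NP [NP [Det this] [N student]] [PP [P above] [NP [NP [Pron he]] [PP [P above] [NP [Pron he]]]]]]]]]
[S [NP [Det this] [N student]] [VP [AdvP [Adv silently]] [VP [V cited] [NP [NP [NP [Det this] [N student]] [PP [P above] [NP [Pron he]]]] [PP [P above] [NP [Pron he]]]]]]]
The trees differ in how a recursive rule is bracketed over the same span.

9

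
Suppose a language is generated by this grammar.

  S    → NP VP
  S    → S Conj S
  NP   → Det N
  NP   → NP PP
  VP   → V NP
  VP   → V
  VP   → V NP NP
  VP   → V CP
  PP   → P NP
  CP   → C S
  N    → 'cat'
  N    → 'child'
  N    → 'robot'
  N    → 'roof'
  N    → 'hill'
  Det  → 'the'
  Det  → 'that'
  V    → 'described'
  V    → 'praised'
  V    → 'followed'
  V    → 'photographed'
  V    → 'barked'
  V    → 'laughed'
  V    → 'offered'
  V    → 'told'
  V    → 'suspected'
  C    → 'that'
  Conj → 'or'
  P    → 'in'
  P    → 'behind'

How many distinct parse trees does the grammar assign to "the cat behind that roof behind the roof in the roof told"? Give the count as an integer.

Two of the 5 distinct bracketings:
[S [NP [NP [Det the] [N cat]] [PP [P behind] [NP [NP [Det that] [N roof]] [PP [P behind] [NP [NP [Det the] [N roof]] [PP [P in] [NP [Det the] [N roof]]]]]]]] [VP [V told]]]
[S [NP [NP [Det the] [N cat]] [PP [P behind] [NP [NP [NP [Det that] [N roof]] [PP [P behind] [NP [Det the] [N roof]]]] [PP [P in] [NP [Det the] [N roof]]]]]] [VP [V told]]]
The trees differ in how a recursive rule is bracketed over the same span.

5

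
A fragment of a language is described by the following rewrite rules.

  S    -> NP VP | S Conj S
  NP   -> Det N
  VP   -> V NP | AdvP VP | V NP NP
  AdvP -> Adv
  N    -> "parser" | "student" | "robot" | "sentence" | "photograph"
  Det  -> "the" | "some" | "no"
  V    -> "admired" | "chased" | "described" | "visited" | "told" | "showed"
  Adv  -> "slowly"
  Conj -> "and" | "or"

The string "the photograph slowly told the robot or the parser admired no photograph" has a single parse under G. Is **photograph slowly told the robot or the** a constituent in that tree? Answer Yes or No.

No

[S [S [NP [Det the] [N photograph]] [VP [AdvP [Adv slowly]] [VP [V told] [NP [Det the] [N robot]]]]] [Conj or] [S [NP [Det the] [N parser]] [VP [V admired] [NP [Det no] [N photograph]]]]]
The smallest constituent containing 'photograph slowly told the robot or the' is the S spanning 'the photograph slowly told the robot or the parser admired no photograph'; no single node in the tree dominates exactly the given words.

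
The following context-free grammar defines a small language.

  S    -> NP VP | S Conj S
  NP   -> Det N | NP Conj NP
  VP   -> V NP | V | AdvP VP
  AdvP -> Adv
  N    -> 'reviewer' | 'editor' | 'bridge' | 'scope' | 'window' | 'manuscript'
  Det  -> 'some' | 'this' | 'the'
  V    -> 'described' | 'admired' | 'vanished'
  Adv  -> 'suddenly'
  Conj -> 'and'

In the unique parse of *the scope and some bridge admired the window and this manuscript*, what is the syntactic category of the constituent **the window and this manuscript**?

NP

[S [NP [NP [Det the] [N scope]] [Conj and] [NP [Det some] [N bridge]]] [VP [V admired] [NP [NP [Det the] [N window]] [Conj and] [NP [Det this] [N manuscript]]]]]
The span 'the window and this manuscript' is the NP node built by NP → NP Conj NP.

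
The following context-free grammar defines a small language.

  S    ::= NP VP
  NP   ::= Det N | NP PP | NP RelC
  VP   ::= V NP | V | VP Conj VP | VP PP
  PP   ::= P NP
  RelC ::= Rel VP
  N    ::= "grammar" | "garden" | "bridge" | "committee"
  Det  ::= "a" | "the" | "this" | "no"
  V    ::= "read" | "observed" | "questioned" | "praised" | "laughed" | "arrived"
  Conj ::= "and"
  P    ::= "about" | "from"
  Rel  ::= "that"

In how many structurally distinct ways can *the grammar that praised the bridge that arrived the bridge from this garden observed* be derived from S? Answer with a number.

Two of the 8 distinct bracketings:
[S [NP [NP [NP [Det the] [N grammar]] [RelC [Rel that] [VP [V praised] [NP [NP [Det the] [N bridge]] [RelC [Rel that] [VP [V arrived] [NP [Det the] [N bridge]]]]]]]] [PP [P from] [NP [Det this] [N garden]]]] [VP [V observed]]]
[S [NP [NP [NP [NP [Det the] [N grammar]] [RelC [Rel that] [VP [V praised] [NP [Det the] [N bridge]]]]] [RelC [Rel that] [VP [V arrived] [NP [Det the] [N bridge]]]]] [PP [P from] [NP [Det this] [N garden]]]] [VP [V observed]]]
The trees differ in how a recursive rule is bracketed over the same span.

8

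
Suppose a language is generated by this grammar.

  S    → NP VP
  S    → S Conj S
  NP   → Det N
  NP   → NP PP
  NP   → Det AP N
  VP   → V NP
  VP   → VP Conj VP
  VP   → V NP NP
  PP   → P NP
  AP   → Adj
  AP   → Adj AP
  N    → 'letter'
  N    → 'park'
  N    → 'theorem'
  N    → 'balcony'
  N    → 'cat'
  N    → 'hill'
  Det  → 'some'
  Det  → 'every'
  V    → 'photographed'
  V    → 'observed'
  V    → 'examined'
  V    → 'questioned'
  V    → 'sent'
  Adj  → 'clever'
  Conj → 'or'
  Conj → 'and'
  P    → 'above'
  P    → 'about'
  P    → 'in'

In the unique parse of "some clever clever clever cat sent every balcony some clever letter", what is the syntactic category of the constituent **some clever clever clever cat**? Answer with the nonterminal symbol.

[S [NP [Det some] [AP [Adj clever] [AP [Adj clever] [AP [Adj clever]]]] [N cat]] [VP [V sent] [NP [Det every] [N balcony]] [NP [Det some] [AP [Adj clever]] [N letter]]]]
The span 'some clever clever clever cat' is the NP node built by NP → Det AP N.

NP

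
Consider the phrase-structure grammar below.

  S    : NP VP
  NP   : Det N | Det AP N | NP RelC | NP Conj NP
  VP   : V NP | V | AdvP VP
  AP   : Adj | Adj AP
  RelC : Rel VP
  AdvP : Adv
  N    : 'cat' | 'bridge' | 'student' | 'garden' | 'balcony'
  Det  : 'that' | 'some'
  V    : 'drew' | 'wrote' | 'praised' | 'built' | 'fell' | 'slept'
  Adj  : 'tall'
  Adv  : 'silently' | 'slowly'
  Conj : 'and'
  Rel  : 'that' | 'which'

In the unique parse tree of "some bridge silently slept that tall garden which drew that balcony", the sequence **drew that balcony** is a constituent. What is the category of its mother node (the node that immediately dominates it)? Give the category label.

RelC

S
  NP
    Det: some
    N: bridge
  VP
    AdvP
      Adv: silently
    VP
      V: slept
      NP
        NP
          Det: that
          AP
            Adj: tall
          N: garden
        RelC
          Rel: which
          VP
            V: drew
            NP
              Det: that
              N: balcony
The span 'drew that balcony' is the VP node built by VP → V NP.
Its mother is the RelC built by RelC → Rel VP.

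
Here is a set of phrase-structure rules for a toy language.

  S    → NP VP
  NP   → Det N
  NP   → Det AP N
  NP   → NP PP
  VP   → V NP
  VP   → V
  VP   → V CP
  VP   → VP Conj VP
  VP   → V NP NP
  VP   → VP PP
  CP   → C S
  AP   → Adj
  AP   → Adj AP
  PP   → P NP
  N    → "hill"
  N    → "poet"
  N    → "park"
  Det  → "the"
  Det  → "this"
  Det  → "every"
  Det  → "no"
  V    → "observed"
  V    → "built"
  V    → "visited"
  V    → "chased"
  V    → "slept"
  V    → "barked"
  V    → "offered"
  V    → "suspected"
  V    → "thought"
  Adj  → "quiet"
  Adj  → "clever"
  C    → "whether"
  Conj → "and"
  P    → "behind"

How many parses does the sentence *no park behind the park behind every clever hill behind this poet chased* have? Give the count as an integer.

5

Two of the 5 distinct bracketings:
[S [NP [NP [Det no] [N park]] [PP [P behind] [NP [NP [Det the] [N park]] [PP [P behind] [NP [NP [Det every] [AP [Adj clever]] [N hill]] [PP [P behind] [NP [Det this] [N poet]]]]]]]] [VP [V chased]]]
[S [NP [NP [Det no] [N park]] [PP [P behind] [NP [NP [NP [Det the] [N park]] [PP [P behind] [NP [Det every] [AP [Adj clever]] [N hill]]]] [PP [P behind] [NP [Det this] [N poet]]]]]] [VP [V chased]]]
The trees differ in how a recursive rule is bracketed over the same span.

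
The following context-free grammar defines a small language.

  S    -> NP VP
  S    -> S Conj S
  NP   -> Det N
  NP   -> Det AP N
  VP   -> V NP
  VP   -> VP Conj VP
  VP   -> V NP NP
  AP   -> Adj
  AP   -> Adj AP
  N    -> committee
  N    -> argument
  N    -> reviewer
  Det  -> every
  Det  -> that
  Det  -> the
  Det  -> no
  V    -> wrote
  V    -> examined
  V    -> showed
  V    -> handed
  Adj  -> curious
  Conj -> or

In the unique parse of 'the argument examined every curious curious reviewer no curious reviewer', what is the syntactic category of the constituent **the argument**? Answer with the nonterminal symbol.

[S [NP [Det the] [N argument]] [VP [V examined] [NP [Det every] [AP [Adj curious] [AP [Adj curious]]] [N reviewer]] [NP [Det no] [AP [Adj curious]] [N reviewer]]]]
The span 'the argument' is the NP node built by NP → Det N.

NP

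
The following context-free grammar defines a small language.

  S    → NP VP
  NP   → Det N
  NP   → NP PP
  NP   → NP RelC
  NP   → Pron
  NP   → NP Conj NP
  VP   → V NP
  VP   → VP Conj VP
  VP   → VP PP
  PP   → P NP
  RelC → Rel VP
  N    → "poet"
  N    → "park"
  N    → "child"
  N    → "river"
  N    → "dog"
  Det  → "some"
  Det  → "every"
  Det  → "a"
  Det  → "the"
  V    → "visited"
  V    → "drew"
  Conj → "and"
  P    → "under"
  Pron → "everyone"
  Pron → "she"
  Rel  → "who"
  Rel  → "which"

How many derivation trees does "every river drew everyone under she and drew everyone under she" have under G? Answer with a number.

Two of the 6 distinct bracketings:
[S [NP [Det every] [N river]] [VP [VP [V drew] [NP [NP [Pron everyone]] [PP [P under] [NP [Pron she]]]]] [Conj and] [VP [V drew] [NP [NP [Pron everyone]] [PP [P under] [NP [Pron she]]]]]]]
[S [NP [Det every] [N river]] [VP [VP [V drew] [NP [NP [Pron everyone]] [PP [P under] [NP [Pron she]]]]] [Conj and] [VP [VP [V drew] [NP [Pron everyone]]] [PP [P under] [NP [Pron she]]]]]]
The difference turns on whether VP → VP PP is used at the relevant span, versus an alternative expansion of VP.

6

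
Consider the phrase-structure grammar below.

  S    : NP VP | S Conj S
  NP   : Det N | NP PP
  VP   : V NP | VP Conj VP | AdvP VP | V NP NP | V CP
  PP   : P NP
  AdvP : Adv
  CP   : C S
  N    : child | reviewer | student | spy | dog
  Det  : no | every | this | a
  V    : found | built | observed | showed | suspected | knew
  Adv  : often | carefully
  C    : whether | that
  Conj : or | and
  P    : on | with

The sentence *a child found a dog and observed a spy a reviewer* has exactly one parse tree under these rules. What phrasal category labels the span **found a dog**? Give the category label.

[S [NP [Det a] [N child]] [VP [VP [V found] [NP [Det a] [N dog]]] [Conj and] [VP [V observed] [NP [Det a] [N spy]] [NP [Det a] [N reviewer]]]]]
The span 'found a dog' is the VP node built by VP → V NP.

VP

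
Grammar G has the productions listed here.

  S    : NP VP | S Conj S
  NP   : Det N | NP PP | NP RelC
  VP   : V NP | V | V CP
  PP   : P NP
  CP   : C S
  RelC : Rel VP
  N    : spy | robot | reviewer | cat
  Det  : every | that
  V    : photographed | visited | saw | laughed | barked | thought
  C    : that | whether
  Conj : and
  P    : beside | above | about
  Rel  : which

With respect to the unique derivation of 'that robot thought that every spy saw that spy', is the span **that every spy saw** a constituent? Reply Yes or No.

No

[S [NP [Det that] [N robot]] [VP [V thought] [CP [C that] [S [NP [Det every] [N spy]] [VP [V saw] [NP [Det that] [N spy]]]]]]]
The smallest constituent containing 'that every spy saw' is the CP spanning 'that every spy saw that spy'; no single node in the tree dominates exactly the given words.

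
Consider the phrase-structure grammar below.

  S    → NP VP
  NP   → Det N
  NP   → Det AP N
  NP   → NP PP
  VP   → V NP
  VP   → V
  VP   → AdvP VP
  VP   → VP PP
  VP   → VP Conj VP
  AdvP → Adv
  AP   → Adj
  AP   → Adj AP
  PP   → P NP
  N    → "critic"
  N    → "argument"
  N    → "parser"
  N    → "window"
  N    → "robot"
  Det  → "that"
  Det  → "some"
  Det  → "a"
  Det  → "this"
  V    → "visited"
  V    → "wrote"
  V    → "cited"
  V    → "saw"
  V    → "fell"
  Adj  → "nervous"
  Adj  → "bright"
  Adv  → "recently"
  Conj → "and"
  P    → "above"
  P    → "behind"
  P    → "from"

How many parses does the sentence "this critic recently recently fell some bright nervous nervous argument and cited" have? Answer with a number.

Two of the 3 distinct bracketings:
[S [NP [Det this] [N critic]] [VP [AdvP [Adv recently]] [VP [AdvP [Adv recently]] [VP [VP [V fell] [NP [Det some] [AP [Adj bright] [AP [Adj nervous] [AP [Adj nervous]]]] [N argument]]] [Conj and] [VP [V cited]]]]]]
[S [NP [Det this] [N critic]] [VP [AdvP [Adv recently]] [VP [VP [AdvP [Adv recently]] [VP [V fell] [NP [Det some] [AP [Adj bright] [AP [Adj nervous] [AP [Adj nervous]]]] [N argument]]]] [Conj and] [VP [V cited]]]]]
The trees differ in how a recursive rule is bracketed over the same span.

3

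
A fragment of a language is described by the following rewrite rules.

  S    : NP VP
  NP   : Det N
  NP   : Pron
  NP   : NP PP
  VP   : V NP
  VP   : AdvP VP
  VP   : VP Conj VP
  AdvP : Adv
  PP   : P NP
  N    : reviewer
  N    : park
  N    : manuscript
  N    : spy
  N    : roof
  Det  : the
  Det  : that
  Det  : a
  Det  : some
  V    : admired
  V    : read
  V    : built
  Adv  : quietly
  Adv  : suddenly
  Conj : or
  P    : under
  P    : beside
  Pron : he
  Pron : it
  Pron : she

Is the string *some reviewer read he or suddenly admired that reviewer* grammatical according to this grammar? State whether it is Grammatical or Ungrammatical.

Grammatical

[S [NP [Det some] [N reviewer]] [VP [VP [V read] [NP [Pron he]]] [Conj or] [VP [AdvP [Adv suddenly]] [VP [V admired] [NP [Det that] [N reviewer]]]]]]
Each bracket corresponds to one application of a listed rule, so the string is derivable from S.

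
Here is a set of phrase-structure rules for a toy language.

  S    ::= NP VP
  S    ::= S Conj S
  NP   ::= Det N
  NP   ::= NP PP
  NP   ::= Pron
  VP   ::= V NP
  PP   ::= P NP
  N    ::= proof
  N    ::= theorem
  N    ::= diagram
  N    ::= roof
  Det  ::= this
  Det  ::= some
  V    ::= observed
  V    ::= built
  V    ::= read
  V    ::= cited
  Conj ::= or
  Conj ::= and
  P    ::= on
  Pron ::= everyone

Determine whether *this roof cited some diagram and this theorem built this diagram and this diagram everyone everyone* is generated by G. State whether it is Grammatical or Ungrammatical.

An N word can never sit immediately before a Pron word in any string this grammar generates, so the substring 'diagram everyone' rules out a derivation.

Ungrammatical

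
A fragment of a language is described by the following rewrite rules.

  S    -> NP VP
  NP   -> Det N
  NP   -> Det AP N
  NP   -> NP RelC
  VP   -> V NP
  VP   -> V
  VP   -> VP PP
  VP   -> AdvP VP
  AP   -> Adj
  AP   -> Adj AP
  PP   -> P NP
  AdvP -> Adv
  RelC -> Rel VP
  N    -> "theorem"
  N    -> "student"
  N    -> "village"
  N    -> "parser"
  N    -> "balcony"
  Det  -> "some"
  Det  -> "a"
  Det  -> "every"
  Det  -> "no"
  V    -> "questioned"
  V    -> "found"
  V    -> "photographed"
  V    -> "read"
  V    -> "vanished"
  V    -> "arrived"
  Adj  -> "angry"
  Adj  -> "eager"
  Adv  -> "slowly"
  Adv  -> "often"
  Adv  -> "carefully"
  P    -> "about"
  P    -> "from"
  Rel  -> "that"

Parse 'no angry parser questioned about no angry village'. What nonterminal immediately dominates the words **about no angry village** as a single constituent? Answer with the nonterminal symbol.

[S [NP [Det no] [AP [Adj angry]] [N parser]] [VP [VP [V questioned]] [PP [P about] [NP [Det no] [AP [Adj angry]] [N village]]]]]
The span 'about no angry village' is the PP node built by PP → P NP.

PP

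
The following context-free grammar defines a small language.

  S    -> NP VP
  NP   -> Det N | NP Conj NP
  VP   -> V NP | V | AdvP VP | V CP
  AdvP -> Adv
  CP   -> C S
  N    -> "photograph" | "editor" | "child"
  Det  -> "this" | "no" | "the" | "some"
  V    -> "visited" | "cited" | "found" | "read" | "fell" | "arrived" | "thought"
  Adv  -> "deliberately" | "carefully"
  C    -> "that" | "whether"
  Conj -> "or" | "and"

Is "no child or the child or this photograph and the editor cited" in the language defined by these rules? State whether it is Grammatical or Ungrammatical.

S
  NP
    NP
      Det: no
      N: child
    Conj: or
    NP
      NP
        Det: the
        N: child
      Conj: or
      NP
        NP
          Det: this
          N: photograph
        Conj: and
        NP
          Det: the
          N: editor
  VP
    V: cited
Every word is introduced by a lexical rule and the phrasal rules combine the resulting categories into a single S.

Grammatical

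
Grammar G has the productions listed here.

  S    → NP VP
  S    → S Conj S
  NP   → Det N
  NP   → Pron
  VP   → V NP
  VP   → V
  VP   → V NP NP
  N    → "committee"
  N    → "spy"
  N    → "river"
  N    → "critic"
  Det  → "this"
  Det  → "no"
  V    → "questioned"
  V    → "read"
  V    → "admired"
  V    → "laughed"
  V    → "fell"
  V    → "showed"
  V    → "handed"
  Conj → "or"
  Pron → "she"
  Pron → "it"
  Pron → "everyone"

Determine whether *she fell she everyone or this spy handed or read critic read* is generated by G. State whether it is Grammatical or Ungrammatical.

Ungrammatical

A Conj word can never sit immediately before a V word in any string this grammar generates, so the substring 'or read' rules out a derivation.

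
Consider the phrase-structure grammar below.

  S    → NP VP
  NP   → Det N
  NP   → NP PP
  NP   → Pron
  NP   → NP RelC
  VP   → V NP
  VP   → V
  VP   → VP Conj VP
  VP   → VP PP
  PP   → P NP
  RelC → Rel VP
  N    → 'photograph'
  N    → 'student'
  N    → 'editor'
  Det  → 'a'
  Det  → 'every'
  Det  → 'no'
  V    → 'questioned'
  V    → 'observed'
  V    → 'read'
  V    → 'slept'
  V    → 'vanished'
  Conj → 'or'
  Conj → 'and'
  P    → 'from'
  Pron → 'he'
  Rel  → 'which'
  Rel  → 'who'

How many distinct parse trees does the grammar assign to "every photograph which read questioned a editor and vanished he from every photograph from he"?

Two of the 9 distinct bracketings:
[S [NP [NP [Det every] [N photograph]] [RelC [Rel which] [VP [V read]]]] [VP [VP [V questioned] [NP [Det a] [N editor]]] [Conj and] [VP [V vanished] [NP [NP [Pron he]] [PP [P from] [NP [NP [Det every] [N photograph]] [PP [P from] [NP [Pron he]]]]]]]]]
[S [NP [NP [Det every] [N photograph]] [RelC [Rel which] [VP [V read]]]] [VP [VP [V questioned] [NP [Det a] [N editor]]] [Conj and] [VP [V vanished] [NP [NP [NP [Pron he]] [PP [P from] [NP [Det every] [N photograph]]]] [PP [P from] [NP [Pron he]]]]]]]
The trees differ in how a recursive rule is bracketed over the same span.

9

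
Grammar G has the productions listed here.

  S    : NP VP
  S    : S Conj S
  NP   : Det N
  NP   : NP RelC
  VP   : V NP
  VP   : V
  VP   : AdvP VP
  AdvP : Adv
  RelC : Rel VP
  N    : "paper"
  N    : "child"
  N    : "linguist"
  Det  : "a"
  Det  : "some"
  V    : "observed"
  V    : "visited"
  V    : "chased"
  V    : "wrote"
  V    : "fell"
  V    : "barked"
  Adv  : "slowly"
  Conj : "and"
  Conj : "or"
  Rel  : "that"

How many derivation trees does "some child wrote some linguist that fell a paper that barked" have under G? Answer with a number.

2

The two bracketings:
[S [NP [Det some] [N child]] [VP [V wrote] [NP [NP [Det some] [N linguist]] [RelC [Rel that] [VP [V fell] [NP [NP [Det a] [N paper]] [RelC [Rel that] [VP [V barked]]]]]]]]]
[S [NP [Det some] [N child]] [VP [V wrote] [NP [NP [NP [Det some] [N linguist]] [RelC [Rel that] [VP [V fell] [NP [Det a] [N paper]]]]] [RelC [Rel that] [VP [V barked]]]]]]
The trees differ in how a recursive rule is bracketed over the same span.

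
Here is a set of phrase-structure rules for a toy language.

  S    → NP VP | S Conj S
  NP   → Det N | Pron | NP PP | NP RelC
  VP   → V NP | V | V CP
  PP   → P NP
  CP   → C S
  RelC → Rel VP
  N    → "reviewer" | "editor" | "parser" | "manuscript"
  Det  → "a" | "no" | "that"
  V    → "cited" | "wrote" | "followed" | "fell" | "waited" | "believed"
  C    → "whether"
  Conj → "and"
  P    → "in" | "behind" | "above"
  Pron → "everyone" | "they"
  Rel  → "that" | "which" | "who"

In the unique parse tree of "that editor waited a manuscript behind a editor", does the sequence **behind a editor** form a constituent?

Yes

[S [NP [Det that] [N editor]] [VP [V waited] [NP [NP [Det a] [N manuscript]] [PP [P behind] [NP [Det a] [N editor]]]]]]
The words 'behind a editor' are exhaustively dominated by a single PP node (built by PP → P NP), so they form a constituent.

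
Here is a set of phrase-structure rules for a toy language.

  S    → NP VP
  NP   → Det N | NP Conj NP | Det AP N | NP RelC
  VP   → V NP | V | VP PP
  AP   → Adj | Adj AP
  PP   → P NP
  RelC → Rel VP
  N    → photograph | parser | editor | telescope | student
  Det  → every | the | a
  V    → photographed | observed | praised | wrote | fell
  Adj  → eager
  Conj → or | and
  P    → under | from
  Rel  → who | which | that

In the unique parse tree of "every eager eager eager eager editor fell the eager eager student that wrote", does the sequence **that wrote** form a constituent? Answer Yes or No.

Yes

[S [NP [Det every] [AP [Adj eager] [AP [Adj eager] [AP [Adj eager] [AP [Adj eager]]]]] [N editor]] [VP [V fell] [NP [NP [Det the] [AP [Adj eager] [AP [Adj eager]]] [N student]] [RelC [Rel that] [VP [V wrote]]]]]]
The words 'that wrote' are exhaustively dominated by a single RelC node (built by RelC → Rel VP), so they form a constituent.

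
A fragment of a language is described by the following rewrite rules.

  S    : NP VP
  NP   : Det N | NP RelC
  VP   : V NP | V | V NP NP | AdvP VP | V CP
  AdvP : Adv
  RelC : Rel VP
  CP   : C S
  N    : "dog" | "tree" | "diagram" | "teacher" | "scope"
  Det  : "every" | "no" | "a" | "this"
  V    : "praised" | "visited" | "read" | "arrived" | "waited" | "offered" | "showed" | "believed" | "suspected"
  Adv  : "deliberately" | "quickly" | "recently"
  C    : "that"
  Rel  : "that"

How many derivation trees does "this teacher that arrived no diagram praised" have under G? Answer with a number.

[S [NP [NP [Det this] [N teacher]] [RelC [Rel that] [VP [V arrived] [NP [Det no] [N diagram]]]]] [VP [V praised]]]
No rule offers an alternative attachment or grouping for any span, so this is the only derivation.

1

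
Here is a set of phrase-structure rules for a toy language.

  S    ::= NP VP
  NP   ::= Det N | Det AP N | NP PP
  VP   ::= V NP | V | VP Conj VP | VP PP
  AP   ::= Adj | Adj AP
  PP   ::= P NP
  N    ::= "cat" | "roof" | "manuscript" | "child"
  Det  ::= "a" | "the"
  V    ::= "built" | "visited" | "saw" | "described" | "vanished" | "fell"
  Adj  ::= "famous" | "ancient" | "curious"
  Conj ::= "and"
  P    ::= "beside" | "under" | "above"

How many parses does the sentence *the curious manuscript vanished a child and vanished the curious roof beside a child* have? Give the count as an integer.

3

Two of the 3 distinct bracketings:
[S [NP [Det the] [AP [Adj curious]] [N manuscript]] [VP [VP [V vanished] [NP [Det a] [N child]]] [Conj and] [VP [V vanished] [NP [NP [Det the] [AP [Adj curious]] [N roof]] [PP [P beside] [NP [Det a] [N child]]]]]]]
[S [NP [Det the] [AP [Adj curious]] [N manuscript]] [VP [VP [V vanished] [NP [Det a] [N child]]] [Conj and] [VP [VP [V vanished] [NP [Det the] [AP [Adj curious]] [N roof]]] [PP [P beside] [NP [Det a] [N child]]]]]]
The difference turns on whether NP → NP PP is used at the relevant span, versus an alternative expansion of NP.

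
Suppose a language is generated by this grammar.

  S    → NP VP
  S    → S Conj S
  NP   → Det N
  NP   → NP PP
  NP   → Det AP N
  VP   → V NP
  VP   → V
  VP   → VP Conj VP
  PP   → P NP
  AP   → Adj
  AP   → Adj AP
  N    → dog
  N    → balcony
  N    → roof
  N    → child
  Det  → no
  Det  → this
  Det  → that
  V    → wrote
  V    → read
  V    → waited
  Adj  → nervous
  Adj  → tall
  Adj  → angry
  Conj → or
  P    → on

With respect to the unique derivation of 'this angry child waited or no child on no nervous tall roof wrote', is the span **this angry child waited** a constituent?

[S [S [NP [Det this] [AP [Adj angry]] [N child]] [VP [V waited]]] [Conj or] [S [NP [NP [Det no] [N child]] [PP [P on] [NP [Det no] [AP [Adj nervous] [AP [Adj tall]]] [N roof]]]] [VP [V wrote]]]]
The words 'this angry child waited' are exhaustively dominated by a single S node (built by S → NP VP), so they form a constituent.

Yes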